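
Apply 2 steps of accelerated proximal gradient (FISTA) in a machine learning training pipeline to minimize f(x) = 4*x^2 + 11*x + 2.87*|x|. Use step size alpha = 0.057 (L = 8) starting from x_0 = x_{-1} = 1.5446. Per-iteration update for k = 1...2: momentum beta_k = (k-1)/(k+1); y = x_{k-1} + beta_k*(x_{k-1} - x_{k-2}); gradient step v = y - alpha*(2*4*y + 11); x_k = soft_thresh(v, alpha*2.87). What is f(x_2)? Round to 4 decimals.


FISTA on f(x) = 4*x^2 + 11*x + 2.87*|x|
L = 8, alpha = 0.057
Iteration 1: beta = 0.0, y = 1.5446 + 0.0*(1.5446 - 1.5446) = 1.5446
  grad(y) = 23.3568, v = y - alpha*grad = 0.2133
  prox(v) = soft_thresh(0.2133, 0.1636) = 0.0497
Iteration 2: beta = 0.3333, y = 0.0497 + 0.3333*(0.0497 - 1.5446) = -0.4486
  grad(y) = 7.4109, v = y - alpha*grad = -0.8711
  prox(v) = soft_thresh(-0.8711, 0.1636) = -0.7075
f(x_2) = 4*(-0.7075)^2 + 11*(-0.7075) + 2.87*|-0.7075| = -3.7497


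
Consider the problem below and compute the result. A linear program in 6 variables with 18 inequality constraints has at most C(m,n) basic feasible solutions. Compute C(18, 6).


Each vertex corresponds to some choice of n active constraints out of m, so the number of vertices is at most C(m, n) = m! / (n!(m-n)!).
m = 18, n = 6
Numerator: 18 * 17 * 16 * 15 * 14 * 13
Denominator: 6! = 720
C(18, 6) = 18564


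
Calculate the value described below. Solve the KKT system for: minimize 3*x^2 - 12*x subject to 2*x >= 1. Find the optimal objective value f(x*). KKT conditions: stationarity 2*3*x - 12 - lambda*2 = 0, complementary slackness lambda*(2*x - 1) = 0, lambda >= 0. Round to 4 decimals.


Step 1: Try lambda = 0 (constraint inactive).
Stationarity: 2*3*x - 12 = 0
x* = 12/(2*3) = 2.0
Check constraint: 2*2.0 = 4.0 >= 1 -- satisfied.
Step 2: Compute optimal value.
f(x*) = 3*2.0^2 - 12*2.0 = -12.0


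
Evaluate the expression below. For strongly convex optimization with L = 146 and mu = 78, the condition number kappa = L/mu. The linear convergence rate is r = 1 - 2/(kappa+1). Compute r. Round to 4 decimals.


Step 1: Compute the condition number.
kappa = L/mu = 146/78 = 1.8718
Step 2: Compute the convergence rate.
r = 1 - 2/(kappa + 1) = 1 - 2*mu/(L + mu) = (L - mu)/(L + mu) = 68/224 = 0.3036


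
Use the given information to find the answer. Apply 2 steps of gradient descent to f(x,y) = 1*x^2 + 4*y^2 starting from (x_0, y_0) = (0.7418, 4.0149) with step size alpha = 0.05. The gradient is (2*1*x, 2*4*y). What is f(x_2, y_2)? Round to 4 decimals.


Gradient descent on f(x,y) = 1*x^2 + 4*y^2.
Starting point: (0.7418, 4.0149), alpha = 0.05
Step 1: grad_x = 2*1*0.7418 = 1.4836, grad_y = 2*4*4.0149 = 32.1192
  x_1 = 0.7418 - 0.05*1.4836 = 0.6676
  y_1 = 4.0149 - 0.05*32.1192 = 2.4089
Step 2: grad_x = 2*1*0.6676 = 1.3352, grad_y = 2*4*2.4089 = 19.2715
  x_2 = 0.6676 - 0.05*1.3352 = 0.6009
  y_2 = 2.4089 - 0.05*19.2715 = 1.4454
f(0.6009, 1.4454) = 1*0.6009^2 + 4*1.4454^2 = 8.7173


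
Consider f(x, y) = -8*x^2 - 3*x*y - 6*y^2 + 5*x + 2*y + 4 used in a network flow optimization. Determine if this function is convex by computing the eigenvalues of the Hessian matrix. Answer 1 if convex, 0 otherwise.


The Hessian of f(x,y) = -8*x^2 - 3*x*y - 6*y^2 + 5*x + 2*y + 4 is:
H = [[-16, -3], [-3, -12]]
Trace = -16 - 12 = -28
Determinant = -16*-12 - (-3)^2 = 183
Discriminant = (-28)^2 - 4*183 = 52.0
Eigenvalues: lambda_1 = -17.6056, lambda_2 = -10.3944
The function is not convex.

0


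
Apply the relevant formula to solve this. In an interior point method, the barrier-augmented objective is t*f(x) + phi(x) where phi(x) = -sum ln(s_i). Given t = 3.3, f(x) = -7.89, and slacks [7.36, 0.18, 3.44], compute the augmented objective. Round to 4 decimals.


Step 1: Compute log-barrier.
ln values: [1.9961, -1.7148, 1.2355]
phi = -(1.9961 - 1.7148 + 1.2355) = -1.5167
Step 2: Compute augmented objective.
t*f(x) = 3.3*-7.89 = -26.037
Total = -26.037 - 1.5167 = -27.5537


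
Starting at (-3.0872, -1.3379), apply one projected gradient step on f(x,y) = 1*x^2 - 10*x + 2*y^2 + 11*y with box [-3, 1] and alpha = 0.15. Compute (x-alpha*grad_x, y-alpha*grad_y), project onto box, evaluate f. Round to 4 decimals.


Step 1: Compute gradient at (-3.0872, -1.3379).
grad_x = 2*1*-3.0872 - 10 = -16.1744
grad_y = 2*2*-1.3379 + 11 = 5.6484
Step 2: Gradient step.
x_raw = -3.0872 - 0.15*-16.1744 = -0.661
y_raw = -1.3379 - 0.15*5.6484 = -2.1852
Step 3: Project onto [-3, 1].
x_proj = clip(-0.661) = -0.661
y_proj = clip(-2.1852) = -2.1852
Step 4: Evaluate f.
f(-0.661, -2.1852) = -7.4395


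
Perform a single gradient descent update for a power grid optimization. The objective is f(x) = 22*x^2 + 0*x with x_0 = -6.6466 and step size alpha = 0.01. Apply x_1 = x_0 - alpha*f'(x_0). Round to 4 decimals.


We compute the gradient at x_0 and apply the update.
f'(x) = 44*x + 0
f'(-6.6466) = 44*-6.6466 + 0 = -292.4504
x_1 = -6.6466 - 0.01*-292.4504 = -3.7221


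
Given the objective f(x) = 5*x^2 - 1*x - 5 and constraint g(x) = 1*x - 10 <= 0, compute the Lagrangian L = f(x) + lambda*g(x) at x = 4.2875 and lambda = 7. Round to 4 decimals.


Step 1: Evaluate f(x).
f(4.2875) = 5*4.2875^2 - 1*4.2875 - 5 = 82.6258
Step 2: Evaluate g(x).
g(4.2875) = 1*4.2875 - 10 = -5.7125
Step 3: Compute Lagrangian.
L = 82.6258 + 7*-5.7125 = 42.6383


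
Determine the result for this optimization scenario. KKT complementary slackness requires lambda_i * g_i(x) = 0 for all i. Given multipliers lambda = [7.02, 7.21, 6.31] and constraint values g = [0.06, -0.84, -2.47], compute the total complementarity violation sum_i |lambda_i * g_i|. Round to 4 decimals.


KKT complementary slackness check:
lambda_1 * g_1 = 7.02 * 0.06 = 0.4212
lambda_2 * g_2 = 7.21 * -0.84 = -6.0564
lambda_3 * g_3 = 6.31 * -2.47 = -15.5857
Total violation = 0.4212 + 6.0564 + 15.5857 = 22.0633


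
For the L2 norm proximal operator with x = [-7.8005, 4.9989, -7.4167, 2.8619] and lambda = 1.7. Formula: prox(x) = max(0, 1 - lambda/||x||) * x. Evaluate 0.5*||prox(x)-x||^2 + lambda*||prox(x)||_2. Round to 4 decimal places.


Step 1: Compute ||x||.
||x|| = 12.208
Step 2: Compute scaling factor.
scale = max(0, 1 - 1.7/12.208) = 0.8607
Step 3: prox(x) = [-6.7143, 4.3028, -6.3839, 2.4634]
||prox(x)|| = 10.508
Step 4: Proximal objective.
0.5*||prox-x||^2 = 1.445
lambda*||prox|| = 17.8636
Total = 19.3086


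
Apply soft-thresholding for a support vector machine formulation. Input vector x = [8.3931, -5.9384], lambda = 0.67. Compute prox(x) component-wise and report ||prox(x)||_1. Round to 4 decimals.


Soft-thresholding with lambda = 0.67:
prox(8.3931) = sign(8.3931)*max(|8.3931| - 0.67, 0) = 7.7231
prox(-5.9384) = sign(-5.9384)*max(|-5.9384| - 0.67, 0) = -5.2684
prox(x) = [7.7231, -5.2684]
||prox(x)||_1 = 7.7231 + 5.2684 = 12.9915


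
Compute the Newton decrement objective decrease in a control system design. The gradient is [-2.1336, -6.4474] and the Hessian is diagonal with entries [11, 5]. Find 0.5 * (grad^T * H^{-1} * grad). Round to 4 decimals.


Step 1: H is diagonal, so H^(-1) * g = [-0.194, -1.2895].
Step 2: g^T H^(-1) g = sum_i g_i^2 / H_ii
  = (-2.1336)^2/11 + (-6.4474)^2/5
  = 0.4138 + 8.3138 = 8.7276
Step 3: Objective decrease = 0.5 * g^T H^(-1) g = 4.3638


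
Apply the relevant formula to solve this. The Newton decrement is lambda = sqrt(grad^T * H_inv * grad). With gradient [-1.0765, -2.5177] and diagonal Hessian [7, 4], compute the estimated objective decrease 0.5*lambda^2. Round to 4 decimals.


Step 1: H is diagonal, so H^(-1) * g = [-0.1538, -0.6294].
Step 2: g^T H^(-1) g = sum_i g_i^2 / H_ii
  = (-1.0765)^2/7 + (-2.5177)^2/4
  = 0.1656 + 1.5847 = 1.7503
Step 3: Objective decrease = 0.5 * g^T H^(-1) g = 0.8751


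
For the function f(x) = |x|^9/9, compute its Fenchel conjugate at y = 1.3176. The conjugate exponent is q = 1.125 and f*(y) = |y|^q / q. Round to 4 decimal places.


The conjugate exponent q satisfies 1/p + 1/q = 1.
p = 9, so q = 9/(9 - 1) = 1.125
|y|^q = 1.3176^1.125 = 1.3638
f*(1.3176) = 1.3638 / 1.125 = 1.2123


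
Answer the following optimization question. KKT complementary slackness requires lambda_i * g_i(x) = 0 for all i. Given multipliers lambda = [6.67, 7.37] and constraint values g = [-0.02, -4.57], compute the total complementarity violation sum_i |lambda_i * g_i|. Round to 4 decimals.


KKT complementary slackness check:
lambda_1 * g_1 = 6.67 * -0.02 = -0.1334
lambda_2 * g_2 = 7.37 * -4.57 = -33.6809
Total violation = 0.1334 + 33.6809 = 33.8143


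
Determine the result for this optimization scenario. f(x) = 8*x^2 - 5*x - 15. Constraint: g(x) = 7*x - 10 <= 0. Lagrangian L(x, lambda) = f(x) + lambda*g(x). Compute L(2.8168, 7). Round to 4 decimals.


Step 1: Evaluate f(x).
f(2.8168) = 8*2.8168^2 - 5*2.8168 - 15 = 34.3909
Step 2: Evaluate g(x).
g(2.8168) = 7*2.8168 - 10 = 9.7176
Step 3: Compute Lagrangian.
L = 34.3909 + 7*9.7176 = 102.4141


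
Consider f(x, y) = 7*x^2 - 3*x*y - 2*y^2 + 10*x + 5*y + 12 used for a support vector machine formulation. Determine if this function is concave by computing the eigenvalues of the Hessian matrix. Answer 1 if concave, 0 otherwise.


The Hessian of f(x,y) = 7*x^2 - 3*x*y - 2*y^2 + 10*x + 5*y + 12 is:
H = [[14, -3], [-3, -4]]
Trace = 14 - 4 = 10
Determinant = 14*-4 - (-3)^2 = -65
Discriminant = (10)^2 - 4*-65 = 360.0
Eigenvalues: lambda_1 = -4.4868, lambda_2 = 14.4868
The function is not concave.

0


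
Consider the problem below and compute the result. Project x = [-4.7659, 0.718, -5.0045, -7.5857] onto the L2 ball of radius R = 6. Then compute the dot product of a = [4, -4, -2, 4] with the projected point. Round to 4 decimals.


Step 1: Compute ||x|| (intermediates to 6 decimals).
||x|| = sqrt((-4.7659)^2 + 0.718^2 + (-5.0045)^2 + (-7.5857)^2) = 10.286748
Step 2: Project.
Since ||x|| > R, scale = R/||x|| = 6/10.286748 = 0.583275, proj(x) = scale * x
proj(x) = [-2.77983, 0.418791, -2.919, -4.424549]
Step 3: Dot product.
a^T * proj(x) = 4*(-2.77983) - 4*0.418791 - 2*(-2.919) + 4*(-4.424549) = -24.6547


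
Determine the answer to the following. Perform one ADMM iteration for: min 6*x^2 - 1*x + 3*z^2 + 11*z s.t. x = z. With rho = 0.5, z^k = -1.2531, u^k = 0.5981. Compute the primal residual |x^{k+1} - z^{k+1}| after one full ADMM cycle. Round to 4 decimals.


ADMM iteration with rho = 0.5, z^k = -1.2531, u^k = 0.5981
Step 1: x-update.
Minimize 6*x^2 - 1*x + (0.5/2)*(x + 1.2531 + 0.5981)^2
FOC: (2*6 + 0.5)*x = 1 + 0.5*(-1.2531 - 0.5981)
x^{k+1} = 0.006
Step 2: z-update.
Minimize 3*z^2 + 11*z + (0.5/2)*(0.006 - z + 0.5981)^2
FOC: (2*3 + 0.5)*z = -11 + 0.5*(0.006 + 0.5981)
z^{k+1} = -1.6458
Step 3: u-update.
u^{k+1} = 0.5981 + 0.006 + 1.6458 = 2.2499
Step 4: Primal residual = |0.006 + 1.6458| = 1.6518


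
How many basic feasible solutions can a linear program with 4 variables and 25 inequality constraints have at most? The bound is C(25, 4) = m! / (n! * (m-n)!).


Each vertex corresponds to some choice of n active constraints out of m, so the number of vertices is at most C(m, n) = m! / (n!(m-n)!).
m = 25, n = 4
Numerator: 25 * 24 * 23 * 22
Denominator: 4! = 24
C(25, 4) = 12650


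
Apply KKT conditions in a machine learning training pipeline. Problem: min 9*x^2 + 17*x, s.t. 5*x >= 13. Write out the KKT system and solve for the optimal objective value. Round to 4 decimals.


Step 1: Try lambda = 0 (constraint inactive).
x_unc = -17/(2*9) = -0.9444
Check: 5*-0.9444 = -4.722 < 13 -- violated!
Step 2: Constraint must be active: 5*x = 13
x* = 13/5 = 2.6
lambda = (2*9*2.6 + 17)/5 = 12.76
Step 3: Compute optimal value.
f(x*) = 9*2.6^2 + 17*2.6 = 105.04


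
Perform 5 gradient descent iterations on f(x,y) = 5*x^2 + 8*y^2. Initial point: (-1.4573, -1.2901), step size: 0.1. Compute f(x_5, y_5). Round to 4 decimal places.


Gradient descent on f(x,y) = 5*x^2 + 8*y^2.
Starting point: (-1.4573, -1.2901), alpha = 0.1
Step 1: grad_x = 2*5*-1.4573 = -14.573, grad_y = 2*8*-1.2901 = -20.6416
  x_1 = -1.4573 - 0.1*-14.573 = 0.0
  y_1 = -1.2901 - 0.1*-20.6416 = 0.7741
Step 2: grad_x = 2*5*0.0 = 0.0, grad_y = 2*8*0.7741 = 12.385
  x_2 = 0.0 - 0.1*0.0 = 0.0
  y_2 = 0.7741 - 0.1*12.385 = -0.4644
Step 3: grad_x = 2*5*0.0 = 0.0, grad_y = 2*8*-0.4644 = -7.431
  x_3 = 0.0 - 0.1*0.0 = 0.0
  y_3 = -0.4644 - 0.1*-7.431 = 0.2787
Step 4: grad_x = 2*5*0.0 = 0.0, grad_y = 2*8*0.2787 = 4.4586
  x_4 = 0.0 - 0.1*0.0 = 0.0
  y_4 = 0.2787 - 0.1*4.4586 = -0.1672
Step 5: grad_x = 2*5*0.0 = 0.0, grad_y = 2*8*-0.1672 = -2.6752
  x_5 = 0.0 - 0.1*0.0 = 0.0
  y_5 = -0.1672 - 0.1*-2.6752 = 0.1003
f(0.0, 0.1003) = 5*0.0^2 + 8*0.1003^2 = 0.0805


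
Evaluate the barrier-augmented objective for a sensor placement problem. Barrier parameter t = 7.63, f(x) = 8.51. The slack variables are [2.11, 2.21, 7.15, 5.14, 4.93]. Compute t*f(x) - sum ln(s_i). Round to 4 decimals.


Step 1: Compute log-barrier.
ln values: [0.7467, 0.793, 1.9671, 1.6371, 1.5953]
phi = -(0.7467 + 0.793 + 1.9671 + 1.6371 + 1.5953) = -6.7392
Step 2: Compute augmented objective.
t*f(x) = 7.63*8.51 = 64.9313
Total = 64.9313 - 6.7392 = 58.1921


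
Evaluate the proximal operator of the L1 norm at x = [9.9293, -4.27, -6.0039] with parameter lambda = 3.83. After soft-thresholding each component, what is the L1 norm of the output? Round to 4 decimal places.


Soft-thresholding with lambda = 3.83:
prox(9.9293) = sign(9.9293)*max(|9.9293| - 3.83, 0) = 6.0993
prox(-4.27) = sign(-4.27)*max(|-4.27| - 3.83, 0) = -0.44
prox(-6.0039) = sign(-6.0039)*max(|-6.0039| - 3.83, 0) = -2.1739
prox(x) = [6.0993, -0.44, -2.1739]
||prox(x)||_1 = 6.0993 + 0.44 + 2.1739 = 8.7132


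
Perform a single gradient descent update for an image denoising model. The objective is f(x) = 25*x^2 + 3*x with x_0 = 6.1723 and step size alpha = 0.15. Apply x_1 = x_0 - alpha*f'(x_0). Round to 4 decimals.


We compute the gradient at x_0 and apply the update.
f'(x) = 50*x + 3
f'(6.1723) = 50*6.1723 + 3 = 311.615
x_1 = 6.1723 - 0.15*311.615 = -40.57


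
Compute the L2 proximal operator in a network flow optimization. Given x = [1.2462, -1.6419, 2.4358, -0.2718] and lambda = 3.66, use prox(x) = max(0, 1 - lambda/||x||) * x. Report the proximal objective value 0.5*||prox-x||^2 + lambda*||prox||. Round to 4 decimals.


Step 1: Compute ||x||.
||x|| = 3.2025
Step 2: Compute scaling factor.
scale = max(0, 1 - 3.66/3.2025) = 0.0
Step 3: prox(x) = [0.0, -0.0, 0.0, -0.0]
||prox(x)|| = 0.0
Step 4: Proximal objective.
0.5*||prox-x||^2 = 5.1279
lambda*||prox|| = 0.0
Total = 5.1279


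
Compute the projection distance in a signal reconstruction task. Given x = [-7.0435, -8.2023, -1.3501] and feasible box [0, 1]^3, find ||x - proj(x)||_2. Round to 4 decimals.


Project each component onto [0, 1].
clip(-7.0435) = 0.0, clip(-8.2023) = 0.0, clip(-1.3501) = 0.0
Projection = [0.0, 0.0, 0.0]
Squared diffs: [49.6109, 67.2777, 1.8228]
Distance = sqrt(118.7114) = 10.8955


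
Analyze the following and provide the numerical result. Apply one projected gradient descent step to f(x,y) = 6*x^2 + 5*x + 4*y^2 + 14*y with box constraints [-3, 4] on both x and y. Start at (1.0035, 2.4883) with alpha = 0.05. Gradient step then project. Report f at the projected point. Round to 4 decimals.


Step 1: Compute gradient at (1.0035, 2.4883).
grad_x = 2*6*1.0035 + 5 = 17.042
grad_y = 2*4*2.4883 + 14 = 33.9064
Step 2: Gradient step.
x_raw = 1.0035 - 0.05*17.042 = 0.1514
y_raw = 2.4883 - 0.05*33.9064 = 0.793
Step 3: Project onto [-3, 4].
x_proj = clip(0.1514) = 0.1514
y_proj = clip(0.793) = 0.793
Step 4: Evaluate f.
f(0.1514, 0.793) = 14.5115


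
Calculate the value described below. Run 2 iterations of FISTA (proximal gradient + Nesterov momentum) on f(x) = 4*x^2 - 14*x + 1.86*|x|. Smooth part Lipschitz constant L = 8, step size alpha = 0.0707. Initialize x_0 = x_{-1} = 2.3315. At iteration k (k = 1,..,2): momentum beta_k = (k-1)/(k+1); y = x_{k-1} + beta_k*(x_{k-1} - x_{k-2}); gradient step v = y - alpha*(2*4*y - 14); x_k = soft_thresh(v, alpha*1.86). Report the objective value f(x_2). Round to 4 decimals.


FISTA on f(x) = 4*x^2 - 14*x + 1.86*|x|
L = 8, alpha = 0.0707
Iteration 1: beta = 0.0, y = 2.3315 + 0.0*(2.3315 - 2.3315) = 2.3315
  grad(y) = 4.652, v = y - alpha*grad = 2.0026
  prox(v) = soft_thresh(2.0026, 0.1315) = 1.8711
Iteration 2: beta = 0.3333, y = 1.8711 + 0.3333*(1.8711 - 2.3315) = 1.7176
  grad(y) = -0.2589, v = y - alpha*grad = 1.7359
  prox(v) = soft_thresh(1.7359, 0.1315) = 1.6044
f(x_2) = 4*1.6044^2 - 14*1.6044 + 1.86*|1.6044| = -9.181


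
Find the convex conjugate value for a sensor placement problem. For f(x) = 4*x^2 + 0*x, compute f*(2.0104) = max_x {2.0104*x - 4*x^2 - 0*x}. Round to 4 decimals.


f*(y) = sup_x {y*x - a*x^2 - b*x} = sup_x {(y-b)*x - a*x^2}
FOC: (y - b) - 2a*x = 0 => x* = (y - b)/(2a)
x* = (2.0104 - 0)/(2*4) = 0.2513
f*(2.0104) = (y-b)^2/(4a) = (2.0104 - 0)^2/(4*4)
= 4.0417/16 = 0.2526


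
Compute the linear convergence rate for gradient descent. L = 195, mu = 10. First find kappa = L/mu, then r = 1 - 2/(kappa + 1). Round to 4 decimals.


Step 1: Compute the condition number.
kappa = L/mu = 195/10 = 19.5
Step 2: Compute the convergence rate.
r = 1 - 2/(kappa + 1) = 1 - 2*mu/(L + mu) = (L - mu)/(L + mu) = 185/205 = 0.9024


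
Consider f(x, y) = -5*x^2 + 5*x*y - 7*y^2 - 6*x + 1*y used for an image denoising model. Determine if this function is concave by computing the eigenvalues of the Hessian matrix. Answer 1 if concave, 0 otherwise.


The Hessian of f(x,y) = -5*x^2 + 5*x*y - 7*y^2 - 6*x + 1*y is:
H = [[-10, 5], [5, -14]]
Trace = -10 - 14 = -24
Determinant = -10*-14 - (5)^2 = 115
Discriminant = (-24)^2 - 4*115 = 116.0
Eigenvalues: lambda_1 = -17.3852, lambda_2 = -6.6148
The function is concave.

1


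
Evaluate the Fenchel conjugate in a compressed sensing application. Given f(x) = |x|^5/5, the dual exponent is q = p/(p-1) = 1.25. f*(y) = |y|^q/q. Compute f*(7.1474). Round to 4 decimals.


The conjugate exponent q satisfies 1/p + 1/q = 1.
p = 5, so q = 5/(5 - 1) = 1.25
|y|^q = 7.1474^1.25 = 11.6865
f*(7.1474) = 11.6865 / 1.25 = 9.3492


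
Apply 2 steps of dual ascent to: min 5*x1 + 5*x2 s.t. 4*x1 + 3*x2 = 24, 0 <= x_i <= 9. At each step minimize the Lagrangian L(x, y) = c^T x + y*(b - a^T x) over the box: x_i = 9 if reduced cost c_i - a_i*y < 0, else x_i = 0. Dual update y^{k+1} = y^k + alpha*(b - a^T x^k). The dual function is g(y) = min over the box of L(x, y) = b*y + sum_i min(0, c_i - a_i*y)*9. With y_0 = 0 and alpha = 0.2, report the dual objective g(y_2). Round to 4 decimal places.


Dual ascent for LP: min 5*x1 + 5*x2, 4*x1 + 3*x2 = 24, 0 <= x_i <= 9
Step 1: y^k = 0.0, reduced costs: (5.0, 5.0)
  x^k = (0.0, 0.0), subgradient = b - a^T x = 24.0
  y^{k+1} = 0.0 + 0.2*24.0 = 4.8
Step 2: y^k = 4.8, reduced costs: (-14.2, -9.4)
  x^k = (9.0, 9.0), subgradient = b - a^T x = -39.0
  y^{k+1} = 4.8 + 0.2*-39.0 = -3.0
Dual objective at y_2 = -3.0: reduced costs (17.0, 14.0), box minimizer x = (0.0, 0.0)
g(y_2) = b*y + (c1 - a1*y)*x1 + (c2 - a2*y)*x2 = 24*(-3.0) + 17.0*0.0 + 14.0*0.0 = -72.0 + 0.0 + 0.0 = -72.0


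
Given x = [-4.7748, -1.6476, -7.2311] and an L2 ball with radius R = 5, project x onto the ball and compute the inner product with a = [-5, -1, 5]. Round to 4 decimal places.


Step 1: Compute ||x|| (intermediates to 6 decimals).
||x|| = sqrt((-4.7748)^2 + (-1.6476)^2 + (-7.2311)^2) = 8.82055
Step 2: Project.
Since ||x|| > R, scale = R/||x|| = 5/8.82055 = 0.566858, proj(x) = scale * x
proj(x) = [-2.706634, -0.933955, -4.099007]
Step 3: Dot product.
a^T * proj(x) = -5*(-2.706634) - 1*(-0.933955) + 5*(-4.099007) = -6.0279


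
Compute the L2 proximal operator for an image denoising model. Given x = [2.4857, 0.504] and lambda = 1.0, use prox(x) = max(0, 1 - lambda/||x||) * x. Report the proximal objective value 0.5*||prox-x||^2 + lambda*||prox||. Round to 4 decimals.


Step 1: Compute ||x||.
||x|| = 2.5363
Step 2: Compute scaling factor.
scale = max(0, 1 - 1.0/2.5363) = 0.6057
Step 3: prox(x) = [1.5056, 0.3053]
||prox(x)|| = 1.5363
Step 4: Proximal objective.
0.5*||prox-x||^2 = 0.5
lambda*||prox|| = 1.5363
Total = 2.0363


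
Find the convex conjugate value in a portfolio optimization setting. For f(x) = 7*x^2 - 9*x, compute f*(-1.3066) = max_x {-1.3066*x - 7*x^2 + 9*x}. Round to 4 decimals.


f*(y) = sup_x {y*x - a*x^2 - b*x} = sup_x {(y-b)*x - a*x^2}
FOC: (y - b) - 2a*x = 0 => x* = (y - b)/(2a)
x* = (-1.3066 + 9)/(2*7) = 0.5495
f*(-1.3066) = (y-b)^2/(4a) = (-1.3066 + 9)^2/(4*7)
= 59.1884/28 = 2.1139


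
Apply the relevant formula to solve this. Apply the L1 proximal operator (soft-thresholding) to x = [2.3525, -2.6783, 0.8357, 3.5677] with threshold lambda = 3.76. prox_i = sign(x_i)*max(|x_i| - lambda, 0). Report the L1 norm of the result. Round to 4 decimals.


Soft-thresholding with lambda = 3.76:
prox(2.3525) = sign(2.3525)*max(|2.3525| - 3.76, 0) = 0.0
prox(-2.6783) = sign(-2.6783)*max(|-2.6783| - 3.76, 0) = 0.0
prox(0.8357) = sign(0.8357)*max(|0.8357| - 3.76, 0) = 0.0
prox(3.5677) = sign(3.5677)*max(|3.5677| - 3.76, 0) = 0.0
prox(x) = [0.0, 0.0, 0.0, 0.0]
||prox(x)||_1 = 0.0 + 0.0 + 0.0 + 0.0 = 0.0


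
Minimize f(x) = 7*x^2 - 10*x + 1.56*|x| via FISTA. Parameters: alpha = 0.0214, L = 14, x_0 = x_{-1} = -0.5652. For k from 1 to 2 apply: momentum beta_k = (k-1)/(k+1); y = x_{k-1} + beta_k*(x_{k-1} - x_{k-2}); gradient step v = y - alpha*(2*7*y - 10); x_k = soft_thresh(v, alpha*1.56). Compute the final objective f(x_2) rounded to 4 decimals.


FISTA on f(x) = 7*x^2 - 10*x + 1.56*|x|
L = 14, alpha = 0.0214
Iteration 1: beta = 0.0, y = -0.5652 + 0.0*(-0.5652 + 0.5652) = -0.5652
  grad(y) = -17.9128, v = y - alpha*grad = -0.1819
  prox(v) = soft_thresh(-0.1819, 0.0334) = -0.1485
Iteration 2: beta = 0.3333, y = -0.1485 + 0.3333*(-0.1485 + 0.5652) = -0.0096
  grad(y) = -10.1341, v = y - alpha*grad = 0.2073
  prox(v) = soft_thresh(0.2073, 0.0334) = 0.1739
f(x_2) = 7*0.1739^2 - 10*0.1739 + 1.56*|0.1739| = -1.2561


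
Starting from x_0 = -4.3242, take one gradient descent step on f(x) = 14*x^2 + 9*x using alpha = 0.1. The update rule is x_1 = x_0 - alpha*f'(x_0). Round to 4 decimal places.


We compute the gradient at x_0 and apply the update.
f'(x) = 28*x + 9
f'(-4.3242) = 28*-4.3242 + 9 = -112.0776
x_1 = -4.3242 - 0.1*-112.0776 = 6.8836


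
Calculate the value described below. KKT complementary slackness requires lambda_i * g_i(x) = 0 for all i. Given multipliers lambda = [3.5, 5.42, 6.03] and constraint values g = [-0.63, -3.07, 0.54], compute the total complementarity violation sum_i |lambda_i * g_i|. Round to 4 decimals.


KKT complementary slackness check:
lambda_1 * g_1 = 3.5 * -0.63 = -2.205
lambda_2 * g_2 = 5.42 * -3.07 = -16.6394
lambda_3 * g_3 = 6.03 * 0.54 = 3.2562
Total violation = 2.205 + 16.6394 + 3.2562 = 22.1006


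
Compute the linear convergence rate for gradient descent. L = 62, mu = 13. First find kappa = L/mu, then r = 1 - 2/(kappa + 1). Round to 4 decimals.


Step 1: Compute the condition number.
kappa = L/mu = 62/13 = 4.7692
Step 2: Compute the convergence rate.
r = 1 - 2/(kappa + 1) = 1 - 2*mu/(L + mu) = (L - mu)/(L + mu) = 49/75 = 0.6533


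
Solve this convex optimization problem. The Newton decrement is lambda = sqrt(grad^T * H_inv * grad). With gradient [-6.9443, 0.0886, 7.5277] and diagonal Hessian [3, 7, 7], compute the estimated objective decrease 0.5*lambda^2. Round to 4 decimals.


Step 1: H is diagonal, so H^(-1) * g = [-2.3148, 0.0127, 1.0754].
Step 2: g^T H^(-1) g = sum_i g_i^2 / H_ii
  = (-6.9443)^2/3 + (0.0886)^2/7 + (7.5277)^2/7
  = 16.0744 + 0.0011 + 8.0952 = 24.1707
Step 3: Objective decrease = 0.5 * g^T H^(-1) g = 12.0854


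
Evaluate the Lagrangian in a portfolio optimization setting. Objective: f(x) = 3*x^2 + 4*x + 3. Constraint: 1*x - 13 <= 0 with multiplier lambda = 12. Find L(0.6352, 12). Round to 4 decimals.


Step 1: Evaluate f(x).
f(0.6352) = 3*0.6352^2 + 4*0.6352 + 3 = 6.7512
Step 2: Evaluate g(x).
g(0.6352) = 1*0.6352 - 13 = -12.3648
Step 3: Compute Lagrangian.
L = 6.7512 + 12*-12.3648 = -141.6264


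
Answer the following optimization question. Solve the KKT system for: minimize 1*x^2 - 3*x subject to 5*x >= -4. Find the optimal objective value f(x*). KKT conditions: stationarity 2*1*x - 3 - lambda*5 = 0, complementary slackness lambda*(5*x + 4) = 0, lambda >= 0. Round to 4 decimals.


Step 1: Try lambda = 0 (constraint inactive).
Stationarity: 2*1*x - 3 = 0
x* = 3/(2*1) = 1.5
Check constraint: 5*1.5 = 7.5 >= -4 -- satisfied.
Step 2: Compute optimal value.
f(x*) = 1*1.5^2 - 3*1.5 = -2.25


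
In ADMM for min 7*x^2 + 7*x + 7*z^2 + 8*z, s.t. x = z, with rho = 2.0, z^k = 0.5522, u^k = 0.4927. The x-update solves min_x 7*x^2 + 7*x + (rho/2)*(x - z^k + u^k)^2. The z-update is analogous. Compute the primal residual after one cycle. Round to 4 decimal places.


ADMM iteration with rho = 2.0, z^k = 0.5522, u^k = 0.4927
Step 1: x-update.
Minimize 7*x^2 + 7*x + (2.0/2)*(x - 0.5522 + 0.4927)^2
FOC: (2*7 + 2.0)*x = -7 + 2.0*(0.5522 - 0.4927)
x^{k+1} = -0.4301
Step 2: z-update.
Minimize 7*z^2 + 8*z + (2.0/2)*(-0.4301 - z + 0.4927)^2
FOC: (2*7 + 2.0)*z = -8 + 2.0*(-0.4301 + 0.4927)
z^{k+1} = -0.4922
Step 3: u-update.
u^{k+1} = 0.4927 - 0.4301 + 0.4922 = 0.5548
Step 4: Primal residual = |-0.4301 + 0.4922| = 0.0621


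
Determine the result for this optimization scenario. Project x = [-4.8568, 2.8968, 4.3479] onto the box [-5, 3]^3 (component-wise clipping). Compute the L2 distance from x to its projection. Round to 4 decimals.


Project each component onto [-5, 3].
clip(-4.8568) = -4.8568, clip(2.8968) = 2.8968, clip(4.3479) = 3.0
Projection = [-4.8568, 2.8968, 3.0]
Squared diffs: [0.0, 0.0, 1.8168]
Distance = sqrt(1.8168) = 1.3479


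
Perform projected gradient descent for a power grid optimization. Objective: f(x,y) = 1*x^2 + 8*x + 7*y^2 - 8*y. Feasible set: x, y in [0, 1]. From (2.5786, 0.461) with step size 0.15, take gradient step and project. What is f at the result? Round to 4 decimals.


Step 1: Compute gradient at (2.5786, 0.461).
grad_x = 2*1*2.5786 + 8 = 13.1572
grad_y = 2*7*0.461 - 8 = -1.546
Step 2: Gradient step.
x_raw = 2.5786 - 0.15*13.1572 = 0.605
y_raw = 0.461 - 0.15*-1.546 = 0.6929
Step 3: Project onto [0, 1].
x_proj = clip(0.605) = 0.605
y_proj = clip(0.6929) = 0.6929
Step 4: Evaluate f.
f(0.605, 0.6929) = 3.0238


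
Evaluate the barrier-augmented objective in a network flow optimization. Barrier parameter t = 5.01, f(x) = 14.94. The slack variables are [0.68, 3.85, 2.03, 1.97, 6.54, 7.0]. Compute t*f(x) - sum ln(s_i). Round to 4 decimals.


Step 1: Compute log-barrier.
ln values: [-0.3857, 1.3481, 0.708, 0.678, 1.8779, 1.9459]
phi = -(-0.3857 + 1.3481 + 0.708 + 0.678 + 1.8779 + 1.9459) = -6.1723
Step 2: Compute augmented objective.
t*f(x) = 5.01*14.94 = 74.8494
Total = 74.8494 - 6.1723 = 68.6771


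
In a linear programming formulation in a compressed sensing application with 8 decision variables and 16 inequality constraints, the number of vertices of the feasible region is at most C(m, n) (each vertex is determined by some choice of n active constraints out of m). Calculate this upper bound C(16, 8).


Each vertex corresponds to some choice of n active constraints out of m, so the number of vertices is at most C(m, n) = m! / (n!(m-n)!).
m = 16, n = 8
Numerator: 16 * 15 * 14 * 13 * 12 * 11 * 10 * 9
Denominator: 8! = 40320
C(16, 8) = 12870


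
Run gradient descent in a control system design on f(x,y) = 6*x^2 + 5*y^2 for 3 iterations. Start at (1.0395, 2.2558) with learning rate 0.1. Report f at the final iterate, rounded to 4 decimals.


Gradient descent on f(x,y) = 6*x^2 + 5*y^2.
Starting point: (1.0395, 2.2558), alpha = 0.1
Step 1: grad_x = 2*6*1.0395 = 12.474, grad_y = 2*5*2.2558 = 22.558
  x_1 = 1.0395 - 0.1*12.474 = -0.2079
  y_1 = 2.2558 - 0.1*22.558 = -0.0
Step 2: grad_x = 2*6*-0.2079 = -2.4948, grad_y = 2*5*-0.0 = -0.0
  x_2 = -0.2079 - 0.1*-2.4948 = 0.0416
  y_2 = -0.0 - 0.1*-0.0 = 0.0
Step 3: grad_x = 2*6*0.0416 = 0.499, grad_y = 2*5*0.0 = 0.0
  x_3 = 0.0416 - 0.1*0.499 = -0.0083
  y_3 = 0.0 - 0.1*0.0 = 0.0
f(-0.0083, 0.0) = 6*(-0.0083)^2 + 5*0.0^2 = 0.0004


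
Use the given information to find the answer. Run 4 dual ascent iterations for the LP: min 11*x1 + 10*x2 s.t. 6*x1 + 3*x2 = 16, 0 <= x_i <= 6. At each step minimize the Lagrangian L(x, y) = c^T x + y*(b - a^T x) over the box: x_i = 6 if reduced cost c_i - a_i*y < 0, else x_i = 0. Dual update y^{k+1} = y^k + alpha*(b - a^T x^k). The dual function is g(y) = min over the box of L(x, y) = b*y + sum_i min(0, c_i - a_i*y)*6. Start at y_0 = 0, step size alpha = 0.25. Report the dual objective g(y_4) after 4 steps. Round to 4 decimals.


Dual ascent for LP: min 11*x1 + 10*x2, 6*x1 + 3*x2 = 16, 0 <= x_i <= 6
Step 1: y^k = 0.0, reduced costs: (11.0, 10.0)
  x^k = (0.0, 0.0), subgradient = b - a^T x = 16.0
  y^{k+1} = 0.0 + 0.25*16.0 = 4.0
Step 2: y^k = 4.0, reduced costs: (-13.0, -2.0)
  x^k = (6.0, 6.0), subgradient = b - a^T x = -38.0
  y^{k+1} = 4.0 + 0.25*-38.0 = -5.5
Step 3: y^k = -5.5, reduced costs: (44.0, 26.5)
  x^k = (0.0, 0.0), subgradient = b - a^T x = 16.0
  y^{k+1} = -5.5 + 0.25*16.0 = -1.5
Step 4: y^k = -1.5, reduced costs: (20.0, 14.5)
  x^k = (0.0, 0.0), subgradient = b - a^T x = 16.0
  y^{k+1} = -1.5 + 0.25*16.0 = 2.5
Dual objective at y_4 = 2.5: reduced costs (-4.0, 2.5), box minimizer x = (6.0, 0.0)
g(y_4) = b*y + (c1 - a1*y)*x1 + (c2 - a2*y)*x2 = 16*2.5 + (-4.0)*6.0 + 2.5*0.0 = 40.0 - 24.0 + 0.0 = 16.0


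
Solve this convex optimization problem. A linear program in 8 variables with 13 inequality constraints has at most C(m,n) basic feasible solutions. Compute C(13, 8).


Each vertex corresponds to some choice of n active constraints out of m, so the number of vertices is at most C(m, n) = m! / (n!(m-n)!).
m = 13, n = 8
Numerator: 13 * 12 * 11 * 10 * 9 * 8 * 7 * 6
Denominator: 8! = 40320
C(13, 8) = 1287


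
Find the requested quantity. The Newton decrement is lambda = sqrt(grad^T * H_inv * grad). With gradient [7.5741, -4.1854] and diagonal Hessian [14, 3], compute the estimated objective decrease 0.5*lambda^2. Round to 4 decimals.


Step 1: H is diagonal, so H^(-1) * g = [0.541, -1.3951].
Step 2: g^T H^(-1) g = sum_i g_i^2 / H_ii
  = (7.5741)^2/14 + (-4.1854)^2/3
  = 4.0976 + 5.8392 = 9.9368
Step 3: Objective decrease = 0.5 * g^T H^(-1) g = 4.9684


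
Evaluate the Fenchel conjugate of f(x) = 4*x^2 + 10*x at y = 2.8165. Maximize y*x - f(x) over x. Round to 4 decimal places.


f*(y) = sup_x {y*x - a*x^2 - b*x} = sup_x {(y-b)*x - a*x^2}
FOC: (y - b) - 2a*x = 0 => x* = (y - b)/(2a)
x* = (2.8165 - 10)/(2*4) = -0.8979
f*(2.8165) = (y-b)^2/(4a) = (2.8165 - 10)^2/(4*4)
= 51.6027/16 = 3.2252


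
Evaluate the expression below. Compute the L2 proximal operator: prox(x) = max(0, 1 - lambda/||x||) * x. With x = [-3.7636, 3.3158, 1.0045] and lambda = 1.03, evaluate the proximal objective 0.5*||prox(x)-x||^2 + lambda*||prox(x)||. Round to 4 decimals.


Step 1: Compute ||x||.
||x|| = 5.1155
Step 2: Compute scaling factor.
scale = max(0, 1 - 1.03/5.1155) = 0.7987
Step 3: prox(x) = [-3.0058, 2.6482, 0.8022]
||prox(x)|| = 4.0855
Step 4: Proximal objective.
0.5*||prox-x||^2 = 0.5305
lambda*||prox|| = 4.2081
Total = 4.7385


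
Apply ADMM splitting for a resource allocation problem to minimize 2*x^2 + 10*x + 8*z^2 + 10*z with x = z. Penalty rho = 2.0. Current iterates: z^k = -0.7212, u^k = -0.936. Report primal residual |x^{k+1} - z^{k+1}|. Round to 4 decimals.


ADMM iteration with rho = 2.0, z^k = -0.7212, u^k = -0.936
Step 1: x-update.
Minimize 2*x^2 + 10*x + (2.0/2)*(x + 0.7212 - 0.936)^2
FOC: (2*2 + 2.0)*x = -10 + 2.0*(-0.7212 + 0.936)
x^{k+1} = -1.5951
Step 2: z-update.
Minimize 8*z^2 + 10*z + (2.0/2)*(-1.5951 - z - 0.936)^2
FOC: (2*8 + 2.0)*z = -10 + 2.0*(-1.5951 - 0.936)
z^{k+1} = -0.8368
Step 3: u-update.
u^{k+1} = -0.936 - 1.5951 + 0.8368 = -1.6943
Step 4: Primal residual = |-1.5951 + 0.8368| = 0.7583


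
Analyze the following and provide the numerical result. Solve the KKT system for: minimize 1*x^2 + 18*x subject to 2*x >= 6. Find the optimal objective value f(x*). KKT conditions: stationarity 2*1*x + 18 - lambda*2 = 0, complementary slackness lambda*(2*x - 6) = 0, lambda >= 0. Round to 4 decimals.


Step 1: Try lambda = 0 (constraint inactive).
x_unc = -18/(2*1) = -9.0
Check: 2*-9.0 = -18.0 < 6 -- violated!
Step 2: Constraint must be active: 2*x = 6
x* = 6/2 = 3.0
lambda = (2*1*3.0 + 18)/2 = 12.0
Step 3: Compute optimal value.
f(x*) = 1*3.0^2 + 18*3.0 = 63.0


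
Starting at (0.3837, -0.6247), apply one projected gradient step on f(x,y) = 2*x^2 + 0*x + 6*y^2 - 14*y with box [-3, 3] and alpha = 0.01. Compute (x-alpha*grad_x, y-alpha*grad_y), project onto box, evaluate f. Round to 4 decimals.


Step 1: Compute gradient at (0.3837, -0.6247).
grad_x = 2*2*0.3837 + 0 = 1.5348
grad_y = 2*6*-0.6247 - 14 = -21.4964
Step 2: Gradient step.
x_raw = 0.3837 - 0.01*1.5348 = 0.3684
y_raw = -0.6247 - 0.01*-21.4964 = -0.4097
Step 3: Project onto [-3, 3].
x_proj = clip(0.3684) = 0.3684
y_proj = clip(-0.4097) = -0.4097
Step 4: Evaluate f.
f(0.3684, -0.4097) = 7.015


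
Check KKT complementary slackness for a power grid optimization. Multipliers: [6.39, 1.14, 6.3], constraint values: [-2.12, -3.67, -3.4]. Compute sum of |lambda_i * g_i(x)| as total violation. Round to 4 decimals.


KKT complementary slackness check:
lambda_1 * g_1 = 6.39 * -2.12 = -13.5468
lambda_2 * g_2 = 1.14 * -3.67 = -4.1838
lambda_3 * g_3 = 6.3 * -3.4 = -21.42
Total violation = 13.5468 + 4.1838 + 21.42 = 39.1506


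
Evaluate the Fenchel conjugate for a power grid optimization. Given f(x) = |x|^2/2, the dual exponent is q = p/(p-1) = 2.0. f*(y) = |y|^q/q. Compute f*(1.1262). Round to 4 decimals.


The conjugate exponent q satisfies 1/p + 1/q = 1.
p = 2, so q = 2/(2 - 1) = 2.0
|y|^q = 1.1262^2.0 = 1.2683
f*(1.1262) = 1.2683 / 2.0 = 0.6342


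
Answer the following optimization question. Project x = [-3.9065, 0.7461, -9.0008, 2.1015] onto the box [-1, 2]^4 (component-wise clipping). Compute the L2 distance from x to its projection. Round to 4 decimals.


Project each component onto [-1, 2].
clip(-3.9065) = -1.0, clip(0.7461) = 0.7461, clip(-9.0008) = -1.0, clip(2.1015) = 2.0
Projection = [-1.0, 0.7461, -1.0, 2.0]
Squared diffs: [8.4477, 0.0, 64.0128, 0.0103]
Distance = sqrt(72.4708) = 8.513


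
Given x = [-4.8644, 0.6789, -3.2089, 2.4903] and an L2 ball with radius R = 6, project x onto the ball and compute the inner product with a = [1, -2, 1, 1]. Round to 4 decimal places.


Step 1: Compute ||x|| (intermediates to 6 decimals).
||x|| = sqrt((-4.8644)^2 + 0.6789^2 + (-3.2089)^2 + 2.4903^2) = 6.373533
Step 2: Project.
Since ||x|| > R, scale = R/||x|| = 6/6.373533 = 0.941393, proj(x) = scale * x
proj(x) = [-4.579312, 0.639112, -3.020836, 2.344351]
Step 3: Dot product.
a^T * proj(x) = 1*(-4.579312) - 2*0.639112 + 1*(-3.020836) + 1*2.344351 = -6.534


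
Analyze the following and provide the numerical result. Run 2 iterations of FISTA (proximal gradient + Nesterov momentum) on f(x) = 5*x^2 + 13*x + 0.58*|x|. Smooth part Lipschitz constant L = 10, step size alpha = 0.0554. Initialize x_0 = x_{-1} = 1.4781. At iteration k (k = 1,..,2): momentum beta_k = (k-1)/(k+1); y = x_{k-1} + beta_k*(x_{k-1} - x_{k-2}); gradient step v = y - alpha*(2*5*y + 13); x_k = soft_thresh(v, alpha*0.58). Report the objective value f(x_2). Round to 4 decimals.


FISTA on f(x) = 5*x^2 + 13*x + 0.58*|x|
L = 10, alpha = 0.0554
Iteration 1: beta = 0.0, y = 1.4781 + 0.0*(1.4781 - 1.4781) = 1.4781
  grad(y) = 27.781, v = y - alpha*grad = -0.061
  prox(v) = soft_thresh(-0.061, 0.0321) = -0.0288
Iteration 2: beta = 0.3333, y = -0.0288 + 0.3333*(-0.0288 - 1.4781) = -0.5311
  grad(y) = 7.6885, v = y - alpha*grad = -0.9571
  prox(v) = soft_thresh(-0.9571, 0.0321) = -0.925
f(x_2) = 5*(-0.925)^2 + 13*(-0.925) + 0.58*|-0.925| = -7.2102


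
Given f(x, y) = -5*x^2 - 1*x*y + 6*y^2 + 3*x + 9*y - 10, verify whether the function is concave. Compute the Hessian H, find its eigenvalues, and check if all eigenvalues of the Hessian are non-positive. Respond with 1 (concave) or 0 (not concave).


The Hessian of f(x,y) = -5*x^2 - 1*x*y + 6*y^2 + 3*x + 9*y - 10 is:
H = [[-10, -1], [-1, 12]]
Trace = -10 + 12 = 2
Determinant = -10*12 - (-1)^2 = -121
Discriminant = (2)^2 - 4*-121 = 488.0
Eigenvalues: lambda_1 = -10.0454, lambda_2 = 12.0454
The function is not concave.

0


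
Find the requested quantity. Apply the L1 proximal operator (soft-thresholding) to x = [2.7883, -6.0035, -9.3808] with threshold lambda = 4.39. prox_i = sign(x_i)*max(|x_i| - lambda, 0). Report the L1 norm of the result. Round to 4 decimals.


Soft-thresholding with lambda = 4.39:
prox(2.7883) = sign(2.7883)*max(|2.7883| - 4.39, 0) = 0.0
prox(-6.0035) = sign(-6.0035)*max(|-6.0035| - 4.39, 0) = -1.6135
prox(-9.3808) = sign(-9.3808)*max(|-9.3808| - 4.39, 0) = -4.9908
prox(x) = [0.0, -1.6135, -4.9908]
||prox(x)||_1 = 0.0 + 1.6135 + 4.9908 = 6.6043


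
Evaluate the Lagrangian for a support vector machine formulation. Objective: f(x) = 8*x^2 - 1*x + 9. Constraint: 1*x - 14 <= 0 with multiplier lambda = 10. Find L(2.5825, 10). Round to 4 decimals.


Step 1: Evaluate f(x).
f(2.5825) = 8*2.5825^2 - 1*2.5825 + 9 = 59.772
Step 2: Evaluate g(x).
g(2.5825) = 1*2.5825 - 14 = -11.4175
Step 3: Compute Lagrangian.
L = 59.772 + 10*-11.4175 = -54.4031


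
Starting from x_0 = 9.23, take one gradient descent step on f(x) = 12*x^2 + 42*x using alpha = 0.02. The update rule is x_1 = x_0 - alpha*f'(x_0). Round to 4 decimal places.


We compute the gradient at x_0 and apply the update.
f'(x) = 24*x + 42
f'(9.23) = 24*9.23 + 42 = 263.52
x_1 = 9.23 - 0.02*263.52 = 3.9596


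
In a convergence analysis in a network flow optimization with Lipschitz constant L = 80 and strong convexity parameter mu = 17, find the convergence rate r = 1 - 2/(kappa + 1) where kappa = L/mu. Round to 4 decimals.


Step 1: Compute the condition number.
kappa = L/mu = 80/17 = 4.7059
Step 2: Compute the convergence rate.
r = 1 - 2/(kappa + 1) = 1 - 2*mu/(L + mu) = (L - mu)/(L + mu) = 63/97 = 0.6495


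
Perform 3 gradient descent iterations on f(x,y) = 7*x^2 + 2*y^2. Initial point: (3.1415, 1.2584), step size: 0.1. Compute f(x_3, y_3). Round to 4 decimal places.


Gradient descent on f(x,y) = 7*x^2 + 2*y^2.
Starting point: (3.1415, 1.2584), alpha = 0.1
Step 1: grad_x = 2*7*3.1415 = 43.981, grad_y = 2*2*1.2584 = 5.0336
  x_1 = 3.1415 - 0.1*43.981 = -1.2566
  y_1 = 1.2584 - 0.1*5.0336 = 0.755
Step 2: grad_x = 2*7*-1.2566 = -17.5924, grad_y = 2*2*0.755 = 3.0202
  x_2 = -1.2566 - 0.1*-17.5924 = 0.5026
  y_2 = 0.755 - 0.1*3.0202 = 0.453
Step 3: grad_x = 2*7*0.5026 = 7.037, grad_y = 2*2*0.453 = 1.8121
  x_3 = 0.5026 - 0.1*7.037 = -0.2011
  y_3 = 0.453 - 0.1*1.8121 = 0.2718
f(-0.2011, 0.2718) = 7*(-0.2011)^2 + 2*0.2718^2 = 0.4307


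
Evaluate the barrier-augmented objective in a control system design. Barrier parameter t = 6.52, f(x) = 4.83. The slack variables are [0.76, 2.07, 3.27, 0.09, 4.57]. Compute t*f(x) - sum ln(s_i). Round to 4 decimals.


Step 1: Compute log-barrier.
ln values: [-0.2744, 0.7275, 1.1848, -2.4079, 1.5195]
phi = -(-0.2744 + 0.7275 + 1.1848 - 2.4079 + 1.5195) = -0.7495
Step 2: Compute augmented objective.
t*f(x) = 6.52*4.83 = 31.4916
Total = 31.4916 - 0.7495 = 30.7421


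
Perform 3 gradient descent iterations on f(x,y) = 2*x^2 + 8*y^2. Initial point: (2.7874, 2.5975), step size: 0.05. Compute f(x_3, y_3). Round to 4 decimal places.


Gradient descent on f(x,y) = 2*x^2 + 8*y^2.
Starting point: (2.7874, 2.5975), alpha = 0.05
Step 1: grad_x = 2*2*2.7874 = 11.1496, grad_y = 2*8*2.5975 = 41.56
  x_1 = 2.7874 - 0.05*11.1496 = 2.2299
  y_1 = 2.5975 - 0.05*41.56 = 0.5195
Step 2: grad_x = 2*2*2.2299 = 8.9197, grad_y = 2*8*0.5195 = 8.312
  x_2 = 2.2299 - 0.05*8.9197 = 1.7839
  y_2 = 0.5195 - 0.05*8.312 = 0.1039
Step 3: grad_x = 2*2*1.7839 = 7.1357, grad_y = 2*8*0.1039 = 1.6624
  x_3 = 1.7839 - 0.05*7.1357 = 1.4271
  y_3 = 0.1039 - 0.05*1.6624 = 0.0208
f(1.4271, 0.0208) = 2*1.4271^2 + 8*0.0208^2 = 4.077


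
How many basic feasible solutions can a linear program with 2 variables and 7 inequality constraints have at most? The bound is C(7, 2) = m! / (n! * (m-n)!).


Each vertex corresponds to some choice of n active constraints out of m, so the number of vertices is at most C(m, n) = m! / (n!(m-n)!).
m = 7, n = 2
Numerator: 7 * 6
Denominator: 2! = 2
C(7, 2) = 21
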